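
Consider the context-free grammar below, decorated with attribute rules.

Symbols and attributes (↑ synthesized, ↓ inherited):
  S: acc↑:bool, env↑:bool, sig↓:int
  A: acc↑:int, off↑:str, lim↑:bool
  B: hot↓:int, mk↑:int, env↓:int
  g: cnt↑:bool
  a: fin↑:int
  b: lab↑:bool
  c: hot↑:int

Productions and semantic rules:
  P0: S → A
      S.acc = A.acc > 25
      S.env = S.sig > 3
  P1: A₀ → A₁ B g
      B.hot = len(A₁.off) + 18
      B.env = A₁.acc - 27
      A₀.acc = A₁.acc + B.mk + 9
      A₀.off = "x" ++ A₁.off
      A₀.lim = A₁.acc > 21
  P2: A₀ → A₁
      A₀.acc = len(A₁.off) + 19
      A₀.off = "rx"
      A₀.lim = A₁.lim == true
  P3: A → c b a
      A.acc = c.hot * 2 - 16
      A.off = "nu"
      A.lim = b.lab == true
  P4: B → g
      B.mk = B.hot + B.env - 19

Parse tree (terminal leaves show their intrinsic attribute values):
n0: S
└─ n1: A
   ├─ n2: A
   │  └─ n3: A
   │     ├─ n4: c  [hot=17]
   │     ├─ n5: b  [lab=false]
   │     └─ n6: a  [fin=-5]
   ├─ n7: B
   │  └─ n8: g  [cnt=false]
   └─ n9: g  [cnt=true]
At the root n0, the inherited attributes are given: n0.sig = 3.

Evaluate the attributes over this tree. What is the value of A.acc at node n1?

1. n0.sig = 3  [given at root]
2. n4.hot = 17  [terminal]
3. n5.lab = false  [terminal]
4. n6.fin = -5  [terminal]
5. n3.acc = 18  [c.hot * 2 - 16]
6. n3.off = "nu"  ["nu"]
7. n3.lim = false  [b.lab == true]
8. n2.acc = 21  [len(A₁.off) + 19]
9. n2.off = "rx"  ["rx"]
10. n2.lim = false  [A₁.lim == true]
11. n7.hot = 20  [len(A₁.off) + 18]
12. n7.env = -6  [A₁.acc - 27]
13. n8.cnt = false  [terminal]
14. n7.mk = -5  [B.hot + B.env - 19]
15. n9.cnt = true  [terminal]
16. n1.acc = 25  [A₁.acc + B.mk + 9]
17. n1.off = "xrx"  ["x" ++ A₁.off]
18. n1.lim = false  [A₁.acc > 21]
19. n0.acc = false  [A.acc > 25]
20. n0.env = false  [S.sig > 3]

25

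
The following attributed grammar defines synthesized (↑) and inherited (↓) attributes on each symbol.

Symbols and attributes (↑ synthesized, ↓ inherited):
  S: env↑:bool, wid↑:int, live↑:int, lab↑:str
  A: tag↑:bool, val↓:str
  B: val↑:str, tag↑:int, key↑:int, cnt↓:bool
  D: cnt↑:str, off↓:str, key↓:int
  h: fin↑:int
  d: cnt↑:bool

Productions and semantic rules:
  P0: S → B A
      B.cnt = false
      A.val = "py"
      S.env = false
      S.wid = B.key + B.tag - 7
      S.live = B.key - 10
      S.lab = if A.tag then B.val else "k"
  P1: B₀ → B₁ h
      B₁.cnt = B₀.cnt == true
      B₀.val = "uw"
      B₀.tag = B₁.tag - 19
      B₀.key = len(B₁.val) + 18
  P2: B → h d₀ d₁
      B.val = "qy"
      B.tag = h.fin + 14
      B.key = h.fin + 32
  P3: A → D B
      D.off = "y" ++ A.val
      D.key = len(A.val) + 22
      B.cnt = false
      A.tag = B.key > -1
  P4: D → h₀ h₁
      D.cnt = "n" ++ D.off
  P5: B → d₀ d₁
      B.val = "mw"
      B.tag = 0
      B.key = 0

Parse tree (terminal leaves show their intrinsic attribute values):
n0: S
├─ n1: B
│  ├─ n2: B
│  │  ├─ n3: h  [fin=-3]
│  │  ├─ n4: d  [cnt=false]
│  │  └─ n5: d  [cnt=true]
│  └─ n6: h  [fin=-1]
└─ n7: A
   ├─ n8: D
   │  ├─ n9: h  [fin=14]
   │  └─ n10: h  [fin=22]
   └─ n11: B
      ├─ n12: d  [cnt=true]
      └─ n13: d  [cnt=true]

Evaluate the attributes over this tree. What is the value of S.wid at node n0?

5

1. n1.cnt = false  [false]
2. n2.cnt = false  [B₀.cnt == true]
3. n3.fin = -3  [terminal]
4. n4.cnt = false  [terminal]
5. n5.cnt = true  [terminal]
6. n2.val = "qy"  ["qy"]
7. n2.tag = 11  [h.fin + 14]
8. n2.key = 29  [h.fin + 32]
9. n6.fin = -1  [terminal]
10. n1.val = "uw"  ["uw"]
11. n1.tag = -8  [B₁.tag - 19]
12. n1.key = 20  [len(B₁.val) + 18]
13. n7.val = "py"  ["py"]
14. n8.off = "ypy"  ["y" ++ A.val]
15. n8.key = 24  [len(A.val) + 22]
16. n9.fin = 14  [terminal]
17. n10.fin = 22  [terminal]
18. n8.cnt = "nypy"  ["n" ++ D.off]
19. n11.cnt = false  [false]
20. n12.cnt = true  [terminal]
21. n13.cnt = true  [terminal]
22. n11.val = "mw"  ["mw"]
23. n11.tag = 0  [0]
24. n11.key = 0  [0]
25. n7.tag = true  [B.key > -1]
26. n0.env = false  [false]
27. n0.wid = 5  [B.key + B.tag - 7]
28. n0.live = 10  [B.key - 10]
29. n0.lab = "uw"  [if A.tag then B.val else "k"]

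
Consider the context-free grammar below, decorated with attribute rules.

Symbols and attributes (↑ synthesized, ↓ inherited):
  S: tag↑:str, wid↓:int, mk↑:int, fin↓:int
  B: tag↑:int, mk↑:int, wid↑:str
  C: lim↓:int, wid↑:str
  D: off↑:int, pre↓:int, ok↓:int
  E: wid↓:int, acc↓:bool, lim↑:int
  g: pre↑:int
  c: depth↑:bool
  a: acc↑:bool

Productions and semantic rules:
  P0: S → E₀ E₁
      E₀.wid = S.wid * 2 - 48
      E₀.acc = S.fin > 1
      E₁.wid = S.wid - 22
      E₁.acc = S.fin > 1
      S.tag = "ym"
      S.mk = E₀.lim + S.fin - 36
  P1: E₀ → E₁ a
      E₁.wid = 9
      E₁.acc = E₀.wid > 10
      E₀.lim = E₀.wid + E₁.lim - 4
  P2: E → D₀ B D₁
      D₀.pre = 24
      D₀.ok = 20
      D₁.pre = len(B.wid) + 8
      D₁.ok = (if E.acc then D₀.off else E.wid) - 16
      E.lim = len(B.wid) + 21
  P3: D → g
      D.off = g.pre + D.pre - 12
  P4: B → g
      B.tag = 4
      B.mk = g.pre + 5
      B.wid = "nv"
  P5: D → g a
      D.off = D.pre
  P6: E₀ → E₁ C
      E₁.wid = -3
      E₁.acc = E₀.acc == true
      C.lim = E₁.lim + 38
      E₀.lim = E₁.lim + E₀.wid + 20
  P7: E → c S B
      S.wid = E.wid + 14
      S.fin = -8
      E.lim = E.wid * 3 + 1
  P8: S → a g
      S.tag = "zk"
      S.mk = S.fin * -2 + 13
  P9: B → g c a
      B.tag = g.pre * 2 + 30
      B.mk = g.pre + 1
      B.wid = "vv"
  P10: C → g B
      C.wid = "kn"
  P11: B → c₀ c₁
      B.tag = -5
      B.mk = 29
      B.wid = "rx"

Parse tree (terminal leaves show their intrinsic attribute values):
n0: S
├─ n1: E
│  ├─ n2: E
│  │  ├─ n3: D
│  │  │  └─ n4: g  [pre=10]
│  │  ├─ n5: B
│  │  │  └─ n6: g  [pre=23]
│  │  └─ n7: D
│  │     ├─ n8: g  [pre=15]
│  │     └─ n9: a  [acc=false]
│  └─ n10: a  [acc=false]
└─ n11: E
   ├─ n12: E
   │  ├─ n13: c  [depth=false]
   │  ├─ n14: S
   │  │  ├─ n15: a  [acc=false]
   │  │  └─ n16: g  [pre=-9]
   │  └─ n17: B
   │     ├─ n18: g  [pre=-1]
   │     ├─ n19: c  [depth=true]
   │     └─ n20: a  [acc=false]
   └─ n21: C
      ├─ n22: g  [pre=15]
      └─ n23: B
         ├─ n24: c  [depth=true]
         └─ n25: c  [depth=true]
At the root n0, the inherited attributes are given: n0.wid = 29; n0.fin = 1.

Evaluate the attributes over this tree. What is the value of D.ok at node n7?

1. n0.wid = 29  [given at root]
2. n0.fin = 1  [given at root]
3. n1.wid = 10  [S.wid * 2 - 48]
4. n1.acc = false  [S.fin > 1]
5. n2.wid = 9  [9]
6. n2.acc = false  [E₀.wid > 10]
7. n3.pre = 24  [24]
8. n3.ok = 20  [20]
9. n4.pre = 10  [terminal]
10. n3.off = 22  [g.pre + D.pre - 12]
11. n6.pre = 23  [terminal]
12. n5.tag = 4  [4]
13. n5.mk = 28  [g.pre + 5]
14. n5.wid = "nv"  ["nv"]
15. n7.pre = 10  [len(B.wid) + 8]
16. n7.ok = -7  [(if E.acc then D₀.off else E.wid) - 16]
17. n8.pre = 15  [terminal]
18. n9.acc = false  [terminal]
19. n7.off = 10  [D.pre]
20. n2.lim = 23  [len(B.wid) + 21]
21. n10.acc = false  [terminal]
22. n1.lim = 29  [E₀.wid + E₁.lim - 4]
23. n11.wid = 7  [S.wid - 22]
24. n11.acc = false  [S.fin > 1]
25. n12.wid = -3  [-3]
26. n12.acc = false  [E₀.acc == true]
27. n13.depth = false  [terminal]
28. n14.wid = 11  [E.wid + 14]
29. n14.fin = -8  [-8]
30. n15.acc = false  [terminal]
31. n16.pre = -9  [terminal]
32. n14.tag = "zk"  ["zk"]
33. n14.mk = 29  [S.fin * -2 + 13]
34. n18.pre = -1  [terminal]
35. n19.depth = true  [terminal]
36. n20.acc = false  [terminal]
37. n17.tag = 28  [g.pre * 2 + 30]
38. n17.mk = 0  [g.pre + 1]
39. n17.wid = "vv"  ["vv"]
40. n12.lim = -8  [E.wid * 3 + 1]
41. n21.lim = 30  [E₁.lim + 38]
42. n22.pre = 15  [terminal]
43. n24.depth = true  [terminal]
44. n25.depth = true  [terminal]
45. n23.tag = -5  [-5]
46. n23.mk = 29  [29]
47. n23.wid = "rx"  ["rx"]
48. n21.wid = "kn"  ["kn"]
49. n11.lim = 19  [E₁.lim + E₀.wid + 20]
50. n0.tag = "ym"  ["ym"]
51. n0.mk = -6  [E₀.lim + S.fin - 36]

-7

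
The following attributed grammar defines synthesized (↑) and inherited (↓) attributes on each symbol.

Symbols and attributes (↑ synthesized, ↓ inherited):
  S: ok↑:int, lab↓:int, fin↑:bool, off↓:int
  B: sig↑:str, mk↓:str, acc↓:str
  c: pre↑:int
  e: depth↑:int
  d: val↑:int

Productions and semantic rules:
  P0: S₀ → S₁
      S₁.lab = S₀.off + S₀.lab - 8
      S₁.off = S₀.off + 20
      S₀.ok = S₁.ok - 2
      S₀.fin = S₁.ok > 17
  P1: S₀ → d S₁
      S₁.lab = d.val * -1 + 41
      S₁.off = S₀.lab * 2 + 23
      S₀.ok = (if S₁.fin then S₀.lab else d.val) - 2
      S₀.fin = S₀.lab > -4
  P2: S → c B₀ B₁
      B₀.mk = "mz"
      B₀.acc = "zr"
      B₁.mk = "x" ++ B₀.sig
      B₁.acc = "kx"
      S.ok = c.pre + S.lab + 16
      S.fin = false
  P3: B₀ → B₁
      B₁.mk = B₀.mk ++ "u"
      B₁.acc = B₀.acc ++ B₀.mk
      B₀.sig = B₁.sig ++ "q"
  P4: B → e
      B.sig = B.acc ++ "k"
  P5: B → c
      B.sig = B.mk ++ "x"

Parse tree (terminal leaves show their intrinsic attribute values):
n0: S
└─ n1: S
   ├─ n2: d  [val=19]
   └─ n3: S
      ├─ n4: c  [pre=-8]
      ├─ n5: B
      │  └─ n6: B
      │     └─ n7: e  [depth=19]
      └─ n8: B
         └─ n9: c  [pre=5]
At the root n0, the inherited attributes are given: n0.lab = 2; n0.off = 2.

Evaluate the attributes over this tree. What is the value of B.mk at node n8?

1. n0.lab = 2  [given at root]
2. n0.off = 2  [given at root]
3. n1.lab = -4  [S₀.off + S₀.lab - 8]
4. n1.off = 22  [S₀.off + 20]
5. n2.val = 19  [terminal]
6. n3.lab = 22  [d.val * -1 + 41]
7. n3.off = 15  [S₀.lab * 2 + 23]
8. n4.pre = -8  [terminal]
9. n5.mk = "mz"  ["mz"]
10. n5.acc = "zr"  ["zr"]
11. n6.mk = "mzu"  [B₀.mk ++ "u"]
12. n6.acc = "zrmz"  [B₀.acc ++ B₀.mk]
13. n7.depth = 19  [terminal]
14. n6.sig = "zrmzk"  [B.acc ++ "k"]
15. n5.sig = "zrmzkq"  [B₁.sig ++ "q"]
16. n8.mk = "xzrmzkq"  ["x" ++ B₀.sig]
17. n8.acc = "kx"  ["kx"]
18. n9.pre = 5  [terminal]
19. n8.sig = "xzrmzkqx"  [B.mk ++ "x"]
20. n3.ok = 30  [c.pre + S.lab + 16]
21. n3.fin = false  [false]
22. n1.ok = 17  [(if S₁.fin then S₀.lab else d.val) - 2]
23. n1.fin = false  [S₀.lab > -4]
24. n0.ok = 15  [S₁.ok - 2]
25. n0.fin = false  [S₁.ok > 17]

"xzrmzkq"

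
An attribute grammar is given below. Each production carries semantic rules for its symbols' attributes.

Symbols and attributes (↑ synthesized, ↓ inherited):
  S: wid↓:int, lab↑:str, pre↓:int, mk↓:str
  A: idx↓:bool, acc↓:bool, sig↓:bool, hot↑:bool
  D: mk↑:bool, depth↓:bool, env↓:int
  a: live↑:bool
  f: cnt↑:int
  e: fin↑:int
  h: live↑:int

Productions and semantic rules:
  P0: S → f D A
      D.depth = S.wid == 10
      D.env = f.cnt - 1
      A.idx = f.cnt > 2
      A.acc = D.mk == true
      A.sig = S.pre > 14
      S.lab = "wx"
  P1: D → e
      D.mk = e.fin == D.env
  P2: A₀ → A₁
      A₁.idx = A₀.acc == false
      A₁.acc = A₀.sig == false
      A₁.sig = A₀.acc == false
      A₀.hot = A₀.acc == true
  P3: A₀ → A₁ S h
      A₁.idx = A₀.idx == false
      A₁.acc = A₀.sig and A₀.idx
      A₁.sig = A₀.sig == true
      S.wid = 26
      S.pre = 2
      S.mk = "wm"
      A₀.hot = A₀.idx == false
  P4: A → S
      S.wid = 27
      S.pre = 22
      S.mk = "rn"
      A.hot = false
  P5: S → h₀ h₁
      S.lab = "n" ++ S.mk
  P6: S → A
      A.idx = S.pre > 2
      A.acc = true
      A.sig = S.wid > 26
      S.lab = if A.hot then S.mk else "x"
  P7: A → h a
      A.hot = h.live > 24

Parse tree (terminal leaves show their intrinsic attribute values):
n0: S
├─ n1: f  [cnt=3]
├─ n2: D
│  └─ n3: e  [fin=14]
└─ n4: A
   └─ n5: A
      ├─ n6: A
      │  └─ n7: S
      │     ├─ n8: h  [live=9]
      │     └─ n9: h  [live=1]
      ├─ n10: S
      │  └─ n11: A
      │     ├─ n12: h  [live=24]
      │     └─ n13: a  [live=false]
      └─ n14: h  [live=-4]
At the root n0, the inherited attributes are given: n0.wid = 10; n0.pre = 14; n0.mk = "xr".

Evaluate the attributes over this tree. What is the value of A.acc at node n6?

true

1. n0.wid = 10  [given at root]
2. n0.pre = 14  [given at root]
3. n0.mk = "xr"  [given at root]
4. n1.cnt = 3  [terminal]
5. n2.depth = true  [S.wid == 10]
6. n2.env = 2  [f.cnt - 1]
7. n3.fin = 14  [terminal]
8. n2.mk = false  [e.fin == D.env]
9. n4.idx = true  [f.cnt > 2]
10. n4.acc = false  [D.mk == true]
11. n4.sig = false  [S.pre > 14]
12. n5.idx = true  [A₀.acc == false]
13. n5.acc = true  [A₀.sig == false]
14. n5.sig = true  [A₀.acc == false]
15. n6.idx = false  [A₀.idx == false]
16. n6.acc = true  [A₀.sig and A₀.idx]
17. n6.sig = true  [A₀.sig == true]
18. n7.wid = 27  [27]
19. n7.pre = 22  [22]
20. n7.mk = "rn"  ["rn"]
21. n8.live = 9  [terminal]
22. n9.live = 1  [terminal]
23. n7.lab = "nrn"  ["n" ++ S.mk]
24. n6.hot = false  [false]
25. n10.wid = 26  [26]
26. n10.pre = 2  [2]
27. n10.mk = "wm"  ["wm"]
28. n11.idx = false  [S.pre > 2]
29. n11.acc = true  [true]
30. n11.sig = false  [S.wid > 26]
31. n12.live = 24  [terminal]
32. n13.live = false  [terminal]
33. n11.hot = false  [h.live > 24]
34. n10.lab = "x"  [if A.hot then S.mk else "x"]
35. n14.live = -4  [terminal]
36. n5.hot = false  [A₀.idx == false]
37. n4.hot = false  [A₀.acc == true]
38. n0.lab = "wx"  ["wx"]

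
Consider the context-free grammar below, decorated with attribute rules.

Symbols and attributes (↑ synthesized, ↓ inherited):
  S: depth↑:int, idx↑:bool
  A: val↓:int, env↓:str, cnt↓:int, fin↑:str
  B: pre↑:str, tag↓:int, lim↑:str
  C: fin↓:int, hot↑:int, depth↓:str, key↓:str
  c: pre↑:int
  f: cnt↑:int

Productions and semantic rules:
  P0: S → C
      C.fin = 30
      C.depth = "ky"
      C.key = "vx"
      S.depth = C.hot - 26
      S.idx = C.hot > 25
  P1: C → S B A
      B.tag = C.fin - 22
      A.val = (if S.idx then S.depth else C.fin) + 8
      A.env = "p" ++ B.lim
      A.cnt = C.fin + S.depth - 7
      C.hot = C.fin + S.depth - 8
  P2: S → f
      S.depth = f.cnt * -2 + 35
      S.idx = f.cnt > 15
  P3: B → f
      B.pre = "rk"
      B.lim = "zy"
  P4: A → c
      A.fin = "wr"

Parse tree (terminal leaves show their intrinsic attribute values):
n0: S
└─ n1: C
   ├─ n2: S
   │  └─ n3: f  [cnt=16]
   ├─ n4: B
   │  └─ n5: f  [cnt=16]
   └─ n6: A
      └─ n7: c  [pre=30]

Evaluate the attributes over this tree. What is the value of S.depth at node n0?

-1

1. n1.fin = 30  [30]
2. n1.depth = "ky"  ["ky"]
3. n1.key = "vx"  ["vx"]
4. n3.cnt = 16  [terminal]
5. n2.depth = 3  [f.cnt * -2 + 35]
6. n2.idx = true  [f.cnt > 15]
7. n4.tag = 8  [C.fin - 22]
8. n5.cnt = 16  [terminal]
9. n4.pre = "rk"  ["rk"]
10. n4.lim = "zy"  ["zy"]
11. n6.val = 11  [(if S.idx then S.depth else C.fin) + 8]
12. n6.env = "pzy"  ["p" ++ B.lim]
13. n6.cnt = 26  [C.fin + S.depth - 7]
14. n7.pre = 30  [terminal]
15. n6.fin = "wr"  ["wr"]
16. n1.hot = 25  [C.fin + S.depth - 8]
17. n0.depth = -1  [C.hot - 26]
18. n0.idx = false  [C.hot > 25]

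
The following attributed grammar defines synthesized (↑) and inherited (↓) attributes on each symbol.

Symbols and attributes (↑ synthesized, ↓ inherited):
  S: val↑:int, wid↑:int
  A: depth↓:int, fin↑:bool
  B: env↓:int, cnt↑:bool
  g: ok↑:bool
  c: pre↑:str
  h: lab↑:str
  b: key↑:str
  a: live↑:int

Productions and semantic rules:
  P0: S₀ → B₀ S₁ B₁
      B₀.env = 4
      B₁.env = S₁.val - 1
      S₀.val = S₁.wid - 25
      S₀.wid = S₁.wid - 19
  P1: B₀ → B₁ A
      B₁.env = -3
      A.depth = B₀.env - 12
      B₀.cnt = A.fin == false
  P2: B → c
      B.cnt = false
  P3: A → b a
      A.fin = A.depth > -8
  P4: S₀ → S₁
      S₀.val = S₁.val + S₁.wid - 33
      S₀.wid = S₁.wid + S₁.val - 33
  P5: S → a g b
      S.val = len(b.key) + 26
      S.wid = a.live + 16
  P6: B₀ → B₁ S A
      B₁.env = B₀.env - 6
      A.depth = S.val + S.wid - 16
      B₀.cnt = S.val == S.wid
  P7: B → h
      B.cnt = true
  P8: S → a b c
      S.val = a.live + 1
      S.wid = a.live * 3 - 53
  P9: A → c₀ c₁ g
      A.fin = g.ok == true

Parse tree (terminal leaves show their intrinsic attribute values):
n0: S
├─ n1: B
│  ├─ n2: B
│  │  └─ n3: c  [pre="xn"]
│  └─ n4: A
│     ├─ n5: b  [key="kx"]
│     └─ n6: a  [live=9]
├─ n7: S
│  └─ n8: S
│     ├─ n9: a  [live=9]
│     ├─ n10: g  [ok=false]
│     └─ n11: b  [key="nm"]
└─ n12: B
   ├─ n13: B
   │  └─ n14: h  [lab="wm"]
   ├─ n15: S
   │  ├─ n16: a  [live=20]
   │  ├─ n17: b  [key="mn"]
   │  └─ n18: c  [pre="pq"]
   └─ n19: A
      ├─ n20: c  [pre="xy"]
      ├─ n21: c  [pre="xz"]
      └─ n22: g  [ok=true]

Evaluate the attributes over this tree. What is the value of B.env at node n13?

13

1. n1.env = 4  [4]
2. n2.env = -3  [-3]
3. n3.pre = "xn"  [terminal]
4. n2.cnt = false  [false]
5. n4.depth = -8  [B₀.env - 12]
6. n5.key = "kx"  [terminal]
7. n6.live = 9  [terminal]
8. n4.fin = false  [A.depth > -8]
9. n1.cnt = true  [A.fin == false]
10. n9.live = 9  [terminal]
11. n10.ok = false  [terminal]
12. n11.key = "nm"  [terminal]
13. n8.val = 28  [len(b.key) + 26]
14. n8.wid = 25  [a.live + 16]
15. n7.val = 20  [S₁.val + S₁.wid - 33]
16. n7.wid = 20  [S₁.wid + S₁.val - 33]
17. n12.env = 19  [S₁.val - 1]
18. n13.env = 13  [B₀.env - 6]
19. n14.lab = "wm"  [terminal]
20. n13.cnt = true  [true]
21. n16.live = 20  [terminal]
22. n17.key = "mn"  [terminal]
23. n18.pre = "pq"  [terminal]
24. n15.val = 21  [a.live + 1]
25. n15.wid = 7  [a.live * 3 - 53]
26. n19.depth = 12  [S.val + S.wid - 16]
27. n20.pre = "xy"  [terminal]
28. n21.pre = "xz"  [terminal]
29. n22.ok = true  [terminal]
30. n19.fin = true  [g.ok == true]
31. n12.cnt = false  [S.val == S.wid]
32. n0.val = -5  [S₁.wid - 25]
33. n0.wid = 1  [S₁.wid - 19]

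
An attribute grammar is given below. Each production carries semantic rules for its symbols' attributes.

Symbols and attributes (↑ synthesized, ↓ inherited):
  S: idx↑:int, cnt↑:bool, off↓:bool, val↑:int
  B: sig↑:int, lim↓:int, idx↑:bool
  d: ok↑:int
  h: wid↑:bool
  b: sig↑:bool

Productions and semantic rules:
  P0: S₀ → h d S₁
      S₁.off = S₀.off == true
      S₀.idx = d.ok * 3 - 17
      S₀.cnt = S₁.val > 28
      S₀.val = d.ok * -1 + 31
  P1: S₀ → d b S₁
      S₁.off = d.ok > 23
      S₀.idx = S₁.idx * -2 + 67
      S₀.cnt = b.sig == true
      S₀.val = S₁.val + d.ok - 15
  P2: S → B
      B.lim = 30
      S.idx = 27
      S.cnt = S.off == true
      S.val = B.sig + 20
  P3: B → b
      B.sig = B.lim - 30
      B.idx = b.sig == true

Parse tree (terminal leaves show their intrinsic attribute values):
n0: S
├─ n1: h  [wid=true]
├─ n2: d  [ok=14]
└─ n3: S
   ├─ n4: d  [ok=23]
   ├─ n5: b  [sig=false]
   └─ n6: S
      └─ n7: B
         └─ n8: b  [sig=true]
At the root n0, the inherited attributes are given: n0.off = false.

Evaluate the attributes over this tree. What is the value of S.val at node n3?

1. n0.off = false  [given at root]
2. n1.wid = true  [terminal]
3. n2.ok = 14  [terminal]
4. n3.off = false  [S₀.off == true]
5. n4.ok = 23  [terminal]
6. n5.sig = false  [terminal]
7. n6.off = false  [d.ok > 23]
8. n7.lim = 30  [30]
9. n8.sig = true  [terminal]
10. n7.sig = 0  [B.lim - 30]
11. n7.idx = true  [b.sig == true]
12. n6.idx = 27  [27]
13. n6.cnt = false  [S.off == true]
14. n6.val = 20  [B.sig + 20]
15. n3.idx = 13  [S₁.idx * -2 + 67]
16. n3.cnt = false  [b.sig == true]
17. n3.val = 28  [S₁.val + d.ok - 15]
18. n0.idx = 25  [d.ok * 3 - 17]
19. n0.cnt = false  [S₁.val > 28]
20. n0.val = 17  [d.ok * -1 + 31]

28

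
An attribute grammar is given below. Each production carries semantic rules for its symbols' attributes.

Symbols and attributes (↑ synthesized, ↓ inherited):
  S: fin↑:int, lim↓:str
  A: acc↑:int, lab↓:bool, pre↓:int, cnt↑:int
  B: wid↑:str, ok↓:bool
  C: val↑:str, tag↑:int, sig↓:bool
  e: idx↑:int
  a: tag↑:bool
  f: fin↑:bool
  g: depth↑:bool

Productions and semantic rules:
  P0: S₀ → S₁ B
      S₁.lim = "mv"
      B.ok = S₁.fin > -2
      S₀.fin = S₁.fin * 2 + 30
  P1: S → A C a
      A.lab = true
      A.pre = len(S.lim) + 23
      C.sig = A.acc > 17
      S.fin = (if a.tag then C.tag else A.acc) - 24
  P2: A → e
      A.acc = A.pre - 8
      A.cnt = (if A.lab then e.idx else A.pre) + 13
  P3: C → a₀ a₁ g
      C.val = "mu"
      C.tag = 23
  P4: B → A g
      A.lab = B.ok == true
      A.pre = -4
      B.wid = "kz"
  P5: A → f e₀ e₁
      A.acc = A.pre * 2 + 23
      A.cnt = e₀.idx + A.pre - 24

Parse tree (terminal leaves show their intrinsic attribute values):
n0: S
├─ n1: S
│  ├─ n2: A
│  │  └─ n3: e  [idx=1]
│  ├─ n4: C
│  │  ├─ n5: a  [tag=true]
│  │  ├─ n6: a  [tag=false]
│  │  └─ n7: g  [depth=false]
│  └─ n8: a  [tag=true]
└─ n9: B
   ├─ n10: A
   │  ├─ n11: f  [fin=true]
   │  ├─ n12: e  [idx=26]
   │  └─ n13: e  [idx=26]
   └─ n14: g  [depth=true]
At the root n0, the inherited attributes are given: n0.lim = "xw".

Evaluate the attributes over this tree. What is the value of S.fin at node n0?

1. n0.lim = "xw"  [given at root]
2. n1.lim = "mv"  ["mv"]
3. n2.lab = true  [true]
4. n2.pre = 25  [len(S.lim) + 23]
5. n3.idx = 1  [terminal]
6. n2.acc = 17  [A.pre - 8]
7. n2.cnt = 14  [(if A.lab then e.idx else A.pre) + 13]
8. n4.sig = false  [A.acc > 17]
9. n5.tag = true  [terminal]
10. n6.tag = false  [terminal]
11. n7.depth = false  [terminal]
12. n4.val = "mu"  ["mu"]
13. n4.tag = 23  [23]
14. n8.tag = true  [terminal]
15. n1.fin = -1  [(if a.tag then C.tag else A.acc) - 24]
16. n9.ok = true  [S₁.fin > -2]
17. n10.lab = true  [B.ok == true]
18. n10.pre = -4  [-4]
19. n11.fin = true  [terminal]
20. n12.idx = 26  [terminal]
21. n13.idx = 26  [terminal]
22. n10.acc = 15  [A.pre * 2 + 23]
23. n10.cnt = -2  [e₀.idx + A.pre - 24]
24. n14.depth = true  [terminal]
25. n9.wid = "kz"  ["kz"]
26. n0.fin = 28  [S₁.fin * 2 + 30]

28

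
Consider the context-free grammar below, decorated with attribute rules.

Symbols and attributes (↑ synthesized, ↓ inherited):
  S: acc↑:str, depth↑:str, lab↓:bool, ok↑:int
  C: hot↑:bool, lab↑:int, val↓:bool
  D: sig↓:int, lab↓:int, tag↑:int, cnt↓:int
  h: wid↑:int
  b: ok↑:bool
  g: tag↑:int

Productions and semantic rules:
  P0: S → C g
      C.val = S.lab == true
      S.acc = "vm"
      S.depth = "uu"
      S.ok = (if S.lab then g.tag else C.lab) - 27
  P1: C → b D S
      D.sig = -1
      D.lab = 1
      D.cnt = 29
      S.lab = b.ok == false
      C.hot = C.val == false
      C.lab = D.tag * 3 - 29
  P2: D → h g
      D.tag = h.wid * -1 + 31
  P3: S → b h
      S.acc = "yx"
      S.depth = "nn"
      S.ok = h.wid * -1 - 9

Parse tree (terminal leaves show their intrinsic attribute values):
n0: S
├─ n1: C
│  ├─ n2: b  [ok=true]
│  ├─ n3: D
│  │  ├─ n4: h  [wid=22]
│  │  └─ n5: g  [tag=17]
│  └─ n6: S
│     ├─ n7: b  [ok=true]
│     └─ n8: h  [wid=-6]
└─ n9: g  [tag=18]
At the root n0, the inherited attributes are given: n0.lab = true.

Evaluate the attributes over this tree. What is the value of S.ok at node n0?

1. n0.lab = true  [given at root]
2. n1.val = true  [S.lab == true]
3. n2.ok = true  [terminal]
4. n3.sig = -1  [-1]
5. n3.lab = 1  [1]
6. n3.cnt = 29  [29]
7. n4.wid = 22  [terminal]
8. n5.tag = 17  [terminal]
9. n3.tag = 9  [h.wid * -1 + 31]
10. n6.lab = false  [b.ok == false]
11. n7.ok = true  [terminal]
12. n8.wid = -6  [terminal]
13. n6.acc = "yx"  ["yx"]
14. n6.depth = "nn"  ["nn"]
15. n6.ok = -3  [h.wid * -1 - 9]
16. n1.hot = false  [C.val == false]
17. n1.lab = -2  [D.tag * 3 - 29]
18. n9.tag = 18  [terminal]
19. n0.acc = "vm"  ["vm"]
20. n0.depth = "uu"  ["uu"]
21. n0.ok = -9  [(if S.lab then g.tag else C.lab) - 27]

-9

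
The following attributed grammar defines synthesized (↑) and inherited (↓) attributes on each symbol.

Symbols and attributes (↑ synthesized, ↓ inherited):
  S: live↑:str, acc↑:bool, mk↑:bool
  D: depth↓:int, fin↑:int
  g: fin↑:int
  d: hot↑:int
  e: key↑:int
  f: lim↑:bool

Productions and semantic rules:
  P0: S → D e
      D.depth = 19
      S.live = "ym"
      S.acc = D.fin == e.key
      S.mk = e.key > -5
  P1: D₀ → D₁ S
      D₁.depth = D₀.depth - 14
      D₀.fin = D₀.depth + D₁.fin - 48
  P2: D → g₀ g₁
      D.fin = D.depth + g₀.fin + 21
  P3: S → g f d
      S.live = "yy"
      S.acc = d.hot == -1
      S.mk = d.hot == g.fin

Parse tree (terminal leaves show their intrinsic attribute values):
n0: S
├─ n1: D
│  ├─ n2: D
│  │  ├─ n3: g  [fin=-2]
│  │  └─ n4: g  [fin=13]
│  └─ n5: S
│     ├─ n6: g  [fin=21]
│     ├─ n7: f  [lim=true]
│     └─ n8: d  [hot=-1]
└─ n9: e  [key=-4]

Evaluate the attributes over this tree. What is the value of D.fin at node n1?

1. n1.depth = 19  [19]
2. n2.depth = 5  [D₀.depth - 14]
3. n3.fin = -2  [terminal]
4. n4.fin = 13  [terminal]
5. n2.fin = 24  [D.depth + g₀.fin + 21]
6. n6.fin = 21  [terminal]
7. n7.lim = true  [terminal]
8. n8.hot = -1  [terminal]
9. n5.live = "yy"  ["yy"]
10. n5.acc = true  [d.hot == -1]
11. n5.mk = false  [d.hot == g.fin]
12. n1.fin = -5  [D₀.depth + D₁.fin - 48]
13. n9.key = -4  [terminal]
14. n0.live = "ym"  ["ym"]
15. n0.acc = false  [D.fin == e.key]
16. n0.mk = true  [e.key > -5]

-5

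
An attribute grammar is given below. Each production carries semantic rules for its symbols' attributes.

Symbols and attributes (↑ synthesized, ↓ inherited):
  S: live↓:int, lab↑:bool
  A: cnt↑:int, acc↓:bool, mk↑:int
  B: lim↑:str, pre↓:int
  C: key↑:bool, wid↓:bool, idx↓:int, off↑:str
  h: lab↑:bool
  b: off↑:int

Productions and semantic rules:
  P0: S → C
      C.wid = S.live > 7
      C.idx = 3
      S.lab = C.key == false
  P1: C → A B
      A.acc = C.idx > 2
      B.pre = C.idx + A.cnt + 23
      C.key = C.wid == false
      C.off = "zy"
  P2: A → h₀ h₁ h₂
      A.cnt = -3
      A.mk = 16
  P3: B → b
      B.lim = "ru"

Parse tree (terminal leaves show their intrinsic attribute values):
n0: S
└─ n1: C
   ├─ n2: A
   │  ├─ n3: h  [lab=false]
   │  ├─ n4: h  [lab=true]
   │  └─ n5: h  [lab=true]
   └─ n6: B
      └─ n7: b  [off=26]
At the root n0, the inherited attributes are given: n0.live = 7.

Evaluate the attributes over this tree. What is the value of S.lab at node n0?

1. n0.live = 7  [given at root]
2. n1.wid = false  [S.live > 7]
3. n1.idx = 3  [3]
4. n2.acc = true  [C.idx > 2]
5. n3.lab = false  [terminal]
6. n4.lab = true  [terminal]
7. n5.lab = true  [terminal]
8. n2.cnt = -3  [-3]
9. n2.mk = 16  [16]
10. n6.pre = 23  [C.idx + A.cnt + 23]
11. n7.off = 26  [terminal]
12. n6.lim = "ru"  ["ru"]
13. n1.key = true  [C.wid == false]
14. n1.off = "zy"  ["zy"]
15. n0.lab = false  [C.key == false]

false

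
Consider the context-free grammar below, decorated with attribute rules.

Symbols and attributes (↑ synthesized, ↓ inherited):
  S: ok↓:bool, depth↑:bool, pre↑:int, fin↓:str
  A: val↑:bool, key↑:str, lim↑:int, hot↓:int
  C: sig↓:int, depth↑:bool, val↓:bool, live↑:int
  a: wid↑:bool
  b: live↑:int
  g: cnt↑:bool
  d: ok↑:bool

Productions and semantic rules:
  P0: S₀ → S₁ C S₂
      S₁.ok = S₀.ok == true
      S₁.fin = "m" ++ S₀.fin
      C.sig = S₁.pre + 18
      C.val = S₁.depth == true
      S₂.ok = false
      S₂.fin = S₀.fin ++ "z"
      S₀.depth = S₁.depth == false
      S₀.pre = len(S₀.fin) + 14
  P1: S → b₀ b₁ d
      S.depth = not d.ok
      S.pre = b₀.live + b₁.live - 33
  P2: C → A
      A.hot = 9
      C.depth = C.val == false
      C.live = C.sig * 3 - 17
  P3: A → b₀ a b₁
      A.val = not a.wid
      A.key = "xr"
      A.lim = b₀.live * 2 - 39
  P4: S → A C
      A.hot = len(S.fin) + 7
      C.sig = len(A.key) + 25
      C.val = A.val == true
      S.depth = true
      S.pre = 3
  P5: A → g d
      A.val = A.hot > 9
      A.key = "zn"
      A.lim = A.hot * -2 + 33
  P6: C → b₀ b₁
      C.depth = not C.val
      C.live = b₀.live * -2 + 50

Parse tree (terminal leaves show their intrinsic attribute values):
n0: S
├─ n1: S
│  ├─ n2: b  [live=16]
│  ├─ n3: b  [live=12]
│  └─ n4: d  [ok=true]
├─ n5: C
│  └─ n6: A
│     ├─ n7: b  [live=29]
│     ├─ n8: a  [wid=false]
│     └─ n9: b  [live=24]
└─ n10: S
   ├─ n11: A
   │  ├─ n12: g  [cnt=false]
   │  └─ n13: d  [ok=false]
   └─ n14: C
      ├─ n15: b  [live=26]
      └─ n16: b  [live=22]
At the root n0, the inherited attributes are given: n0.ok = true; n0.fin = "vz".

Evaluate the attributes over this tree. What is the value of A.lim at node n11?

1. n0.ok = true  [given at root]
2. n0.fin = "vz"  [given at root]
3. n1.ok = true  [S₀.ok == true]
4. n1.fin = "mvz"  ["m" ++ S₀.fin]
5. n2.live = 16  [terminal]
6. n3.live = 12  [terminal]
7. n4.ok = true  [terminal]
8. n1.depth = false  [not d.ok]
9. n1.pre = -5  [b₀.live + b₁.live - 33]
10. n5.sig = 13  [S₁.pre + 18]
11. n5.val = false  [S₁.depth == true]
12. n6.hot = 9  [9]
13. n7.live = 29  [terminal]
14. n8.wid = false  [terminal]
15. n9.live = 24  [terminal]
16. n6.val = true  [not a.wid]
17. n6.key = "xr"  ["xr"]
18. n6.lim = 19  [b₀.live * 2 - 39]
19. n5.depth = true  [C.val == false]
20. n5.live = 22  [C.sig * 3 - 17]
21. n10.ok = false  [false]
22. n10.fin = "vzz"  [S₀.fin ++ "z"]
23. n11.hot = 10  [len(S.fin) + 7]
24. n12.cnt = false  [terminal]
25. n13.ok = false  [terminal]
26. n11.val = true  [A.hot > 9]
27. n11.key = "zn"  ["zn"]
28. n11.lim = 13  [A.hot * -2 + 33]
29. n14.sig = 27  [len(A.key) + 25]
30. n14.val = true  [A.val == true]
31. n15.live = 26  [terminal]
32. n16.live = 22  [terminal]
33. n14.depth = false  [not C.val]
34. n14.live = -2  [b₀.live * -2 + 50]
35. n10.depth = true  [true]
36. n10.pre = 3  [3]
37. n0.depth = true  [S₁.depth == false]
38. n0.pre = 16  [len(S₀.fin) + 14]

13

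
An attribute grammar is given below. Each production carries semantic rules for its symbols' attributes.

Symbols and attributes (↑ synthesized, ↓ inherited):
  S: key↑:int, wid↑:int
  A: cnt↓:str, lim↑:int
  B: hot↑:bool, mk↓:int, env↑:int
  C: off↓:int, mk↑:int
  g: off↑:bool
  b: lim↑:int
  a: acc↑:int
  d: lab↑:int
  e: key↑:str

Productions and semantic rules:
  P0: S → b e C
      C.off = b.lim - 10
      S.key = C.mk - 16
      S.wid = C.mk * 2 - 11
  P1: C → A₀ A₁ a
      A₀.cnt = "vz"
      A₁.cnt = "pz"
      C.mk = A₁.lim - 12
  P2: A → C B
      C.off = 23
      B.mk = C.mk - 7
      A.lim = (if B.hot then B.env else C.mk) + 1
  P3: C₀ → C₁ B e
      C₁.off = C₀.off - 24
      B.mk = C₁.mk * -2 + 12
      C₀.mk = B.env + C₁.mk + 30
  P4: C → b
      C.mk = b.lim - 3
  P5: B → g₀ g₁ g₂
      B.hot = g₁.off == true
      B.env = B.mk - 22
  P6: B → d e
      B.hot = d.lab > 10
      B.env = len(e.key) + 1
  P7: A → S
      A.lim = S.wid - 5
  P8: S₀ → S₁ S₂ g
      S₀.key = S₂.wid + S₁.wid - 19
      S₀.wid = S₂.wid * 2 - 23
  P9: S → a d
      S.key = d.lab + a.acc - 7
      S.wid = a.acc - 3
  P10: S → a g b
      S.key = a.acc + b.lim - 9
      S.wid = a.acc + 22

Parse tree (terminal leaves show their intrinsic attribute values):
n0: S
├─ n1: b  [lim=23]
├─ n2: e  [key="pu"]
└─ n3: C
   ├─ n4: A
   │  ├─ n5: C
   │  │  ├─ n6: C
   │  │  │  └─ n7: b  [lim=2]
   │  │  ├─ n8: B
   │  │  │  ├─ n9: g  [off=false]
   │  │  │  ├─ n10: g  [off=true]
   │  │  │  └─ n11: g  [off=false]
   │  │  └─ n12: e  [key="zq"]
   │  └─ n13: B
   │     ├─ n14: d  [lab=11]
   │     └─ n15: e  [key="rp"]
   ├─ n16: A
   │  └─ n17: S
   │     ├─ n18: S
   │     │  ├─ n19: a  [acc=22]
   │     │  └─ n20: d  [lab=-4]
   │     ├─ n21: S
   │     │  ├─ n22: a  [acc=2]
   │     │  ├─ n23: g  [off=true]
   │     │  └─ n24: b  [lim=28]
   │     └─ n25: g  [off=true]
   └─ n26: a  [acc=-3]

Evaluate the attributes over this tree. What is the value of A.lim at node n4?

1. n1.lim = 23  [terminal]
2. n2.key = "pu"  [terminal]
3. n3.off = 13  [b.lim - 10]
4. n4.cnt = "vz"  ["vz"]
5. n5.off = 23  [23]
6. n6.off = -1  [C₀.off - 24]
7. n7.lim = 2  [terminal]
8. n6.mk = -1  [b.lim - 3]
9. n8.mk = 14  [C₁.mk * -2 + 12]
10. n9.off = false  [terminal]
11. n10.off = true  [terminal]
12. n11.off = false  [terminal]
13. n8.hot = true  [g₁.off == true]
14. n8.env = -8  [B.mk - 22]
15. n12.key = "zq"  [terminal]
16. n5.mk = 21  [B.env + C₁.mk + 30]
17. n13.mk = 14  [C.mk - 7]
18. n14.lab = 11  [terminal]
19. n15.key = "rp"  [terminal]
20. n13.hot = true  [d.lab > 10]
21. n13.env = 3  [len(e.key) + 1]
22. n4.lim = 4  [(if B.hot then B.env else C.mk) + 1]
23. n16.cnt = "pz"  ["pz"]
24. n19.acc = 22  [terminal]
25. n20.lab = -4  [terminal]
26. n18.key = 11  [d.lab + a.acc - 7]
27. n18.wid = 19  [a.acc - 3]
28. n22.acc = 2  [terminal]
29. n23.off = true  [terminal]
30. n24.lim = 28  [terminal]
31. n21.key = 21  [a.acc + b.lim - 9]
32. n21.wid = 24  [a.acc + 22]
33. n25.off = true  [terminal]
34. n17.key = 24  [S₂.wid + S₁.wid - 19]
35. n17.wid = 25  [S₂.wid * 2 - 23]
36. n16.lim = 20  [S.wid - 5]
37. n26.acc = -3  [terminal]
38. n3.mk = 8  [A₁.lim - 12]
39. n0.key = -8  [C.mk - 16]
40. n0.wid = 5  [C.mk * 2 - 11]

4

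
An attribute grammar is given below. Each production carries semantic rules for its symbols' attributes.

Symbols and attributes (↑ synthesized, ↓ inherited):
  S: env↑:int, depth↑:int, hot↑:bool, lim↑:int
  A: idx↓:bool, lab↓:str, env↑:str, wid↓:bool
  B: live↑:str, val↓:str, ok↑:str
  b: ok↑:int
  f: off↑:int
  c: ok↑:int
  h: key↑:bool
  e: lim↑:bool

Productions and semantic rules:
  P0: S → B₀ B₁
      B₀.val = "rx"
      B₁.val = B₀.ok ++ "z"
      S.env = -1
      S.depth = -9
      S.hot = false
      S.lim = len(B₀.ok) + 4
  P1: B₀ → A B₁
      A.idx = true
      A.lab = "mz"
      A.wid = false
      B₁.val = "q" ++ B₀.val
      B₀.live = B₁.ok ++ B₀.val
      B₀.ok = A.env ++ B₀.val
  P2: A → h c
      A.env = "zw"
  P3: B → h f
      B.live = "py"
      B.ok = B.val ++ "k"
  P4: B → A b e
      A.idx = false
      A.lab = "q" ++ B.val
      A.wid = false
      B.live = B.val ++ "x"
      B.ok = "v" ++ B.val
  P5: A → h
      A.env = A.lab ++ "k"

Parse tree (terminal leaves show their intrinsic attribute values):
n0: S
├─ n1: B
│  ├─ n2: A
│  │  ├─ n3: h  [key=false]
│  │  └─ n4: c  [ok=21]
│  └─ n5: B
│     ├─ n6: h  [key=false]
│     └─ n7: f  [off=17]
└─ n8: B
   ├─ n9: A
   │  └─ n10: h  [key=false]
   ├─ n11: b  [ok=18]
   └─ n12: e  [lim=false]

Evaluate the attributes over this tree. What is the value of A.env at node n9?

1. n1.val = "rx"  ["rx"]
2. n2.idx = true  [true]
3. n2.lab = "mz"  ["mz"]
4. n2.wid = false  [false]
5. n3.key = false  [terminal]
6. n4.ok = 21  [terminal]
7. n2.env = "zw"  ["zw"]
8. n5.val = "qrx"  ["q" ++ B₀.val]
9. n6.key = false  [terminal]
10. n7.off = 17  [terminal]
11. n5.live = "py"  ["py"]
12. n5.ok = "qrxk"  [B.val ++ "k"]
13. n1.live = "qrxkrx"  [B₁.ok ++ B₀.val]
14. n1.ok = "zwrx"  [A.env ++ B₀.val]
15. n8.val = "zwrxz"  [B₀.ok ++ "z"]
16. n9.idx = false  [false]
17. n9.lab = "qzwrxz"  ["q" ++ B.val]
18. n9.wid = false  [false]
19. n10.key = false  [terminal]
20. n9.env = "qzwrxzk"  [A.lab ++ "k"]
21. n11.ok = 18  [terminal]
22. n12.lim = false  [terminal]
23. n8.live = "zwrxzx"  [B.val ++ "x"]
24. n8.ok = "vzwrxz"  ["v" ++ B.val]
25. n0.env = -1  [-1]
26. n0.depth = -9  [-9]
27. n0.hot = false  [false]
28. n0.lim = 8  [len(B₀.ok) + 4]

"qzwrxzk"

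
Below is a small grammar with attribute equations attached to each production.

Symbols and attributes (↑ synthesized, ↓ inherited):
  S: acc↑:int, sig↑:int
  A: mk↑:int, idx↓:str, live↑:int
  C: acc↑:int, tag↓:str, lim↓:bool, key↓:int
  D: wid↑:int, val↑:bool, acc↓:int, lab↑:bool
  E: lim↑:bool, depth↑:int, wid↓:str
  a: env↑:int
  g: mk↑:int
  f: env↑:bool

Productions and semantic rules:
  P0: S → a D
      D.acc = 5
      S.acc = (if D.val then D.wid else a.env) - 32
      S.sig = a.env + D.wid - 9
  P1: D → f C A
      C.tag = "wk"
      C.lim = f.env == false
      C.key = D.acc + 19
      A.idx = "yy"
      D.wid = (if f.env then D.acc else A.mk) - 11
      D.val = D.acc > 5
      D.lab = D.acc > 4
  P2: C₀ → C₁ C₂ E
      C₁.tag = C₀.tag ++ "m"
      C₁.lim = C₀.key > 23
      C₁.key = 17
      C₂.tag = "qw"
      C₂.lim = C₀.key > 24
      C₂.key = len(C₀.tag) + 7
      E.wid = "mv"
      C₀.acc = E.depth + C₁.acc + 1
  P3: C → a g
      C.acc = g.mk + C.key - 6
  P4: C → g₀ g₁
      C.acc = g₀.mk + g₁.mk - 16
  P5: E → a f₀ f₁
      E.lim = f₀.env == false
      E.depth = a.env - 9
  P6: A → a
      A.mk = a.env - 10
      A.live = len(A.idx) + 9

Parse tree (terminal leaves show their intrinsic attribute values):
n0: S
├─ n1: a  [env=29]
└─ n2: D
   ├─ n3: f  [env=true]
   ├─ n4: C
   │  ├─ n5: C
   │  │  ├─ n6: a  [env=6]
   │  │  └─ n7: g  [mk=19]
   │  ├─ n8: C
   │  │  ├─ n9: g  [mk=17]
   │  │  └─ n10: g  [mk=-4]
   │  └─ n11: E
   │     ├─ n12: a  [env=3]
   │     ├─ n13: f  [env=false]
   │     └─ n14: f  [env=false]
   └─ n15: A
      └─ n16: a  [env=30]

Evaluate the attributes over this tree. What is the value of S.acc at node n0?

-3

1. n1.env = 29  [terminal]
2. n2.acc = 5  [5]
3. n3.env = true  [terminal]
4. n4.tag = "wk"  ["wk"]
5. n4.lim = false  [f.env == false]
6. n4.key = 24  [D.acc + 19]
7. n5.tag = "wkm"  [C₀.tag ++ "m"]
8. n5.lim = true  [C₀.key > 23]
9. n5.key = 17  [17]
10. n6.env = 6  [terminal]
11. n7.mk = 19  [terminal]
12. n5.acc = 30  [g.mk + C.key - 6]
13. n8.tag = "qw"  ["qw"]
14. n8.lim = false  [C₀.key > 24]
15. n8.key = 9  [len(C₀.tag) + 7]
16. n9.mk = 17  [terminal]
17. n10.mk = -4  [terminal]
18. n8.acc = -3  [g₀.mk + g₁.mk - 16]
19. n11.wid = "mv"  ["mv"]
20. n12.env = 3  [terminal]
21. n13.env = false  [terminal]
22. n14.env = false  [terminal]
23. n11.lim = true  [f₀.env == false]
24. n11.depth = -6  [a.env - 9]
25. n4.acc = 25  [E.depth + C₁.acc + 1]
26. n15.idx = "yy"  ["yy"]
27. n16.env = 30  [terminal]
28. n15.mk = 20  [a.env - 10]
29. n15.live = 11  [len(A.idx) + 9]
30. n2.wid = -6  [(if f.env then D.acc else A.mk) - 11]
31. n2.val = false  [D.acc > 5]
32. n2.lab = true  [D.acc > 4]
33. n0.acc = -3  [(if D.val then D.wid else a.env) - 32]
34. n0.sig = 14  [a.env + D.wid - 9]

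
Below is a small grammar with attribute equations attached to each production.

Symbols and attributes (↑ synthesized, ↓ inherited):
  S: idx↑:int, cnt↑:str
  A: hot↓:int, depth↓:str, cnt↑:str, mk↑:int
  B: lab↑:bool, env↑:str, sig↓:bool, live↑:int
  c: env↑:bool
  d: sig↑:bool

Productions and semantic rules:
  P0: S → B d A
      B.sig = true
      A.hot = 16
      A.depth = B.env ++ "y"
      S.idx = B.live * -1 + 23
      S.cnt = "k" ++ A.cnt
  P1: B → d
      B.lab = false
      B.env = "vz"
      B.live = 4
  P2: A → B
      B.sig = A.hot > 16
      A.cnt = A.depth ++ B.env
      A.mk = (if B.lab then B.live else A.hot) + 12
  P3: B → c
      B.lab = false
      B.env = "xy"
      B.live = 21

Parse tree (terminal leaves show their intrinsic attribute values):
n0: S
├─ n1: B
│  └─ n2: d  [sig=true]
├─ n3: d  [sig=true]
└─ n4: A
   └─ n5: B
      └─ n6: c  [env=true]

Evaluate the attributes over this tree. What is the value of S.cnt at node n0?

"kvzyxy"

1. n1.sig = true  [true]
2. n2.sig = true  [terminal]
3. n1.lab = false  [false]
4. n1.env = "vz"  ["vz"]
5. n1.live = 4  [4]
6. n3.sig = true  [terminal]
7. n4.hot = 16  [16]
8. n4.depth = "vzy"  [B.env ++ "y"]
9. n5.sig = false  [A.hot > 16]
10. n6.env = true  [terminal]
11. n5.lab = false  [false]
12. n5.env = "xy"  ["xy"]
13. n5.live = 21  [21]
14. n4.cnt = "vzyxy"  [A.depth ++ B.env]
15. n4.mk = 28  [(if B.lab then B.live else A.hot) + 12]
16. n0.idx = 19  [B.live * -1 + 23]
17. n0.cnt = "kvzyxy"  ["k" ++ A.cnt]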